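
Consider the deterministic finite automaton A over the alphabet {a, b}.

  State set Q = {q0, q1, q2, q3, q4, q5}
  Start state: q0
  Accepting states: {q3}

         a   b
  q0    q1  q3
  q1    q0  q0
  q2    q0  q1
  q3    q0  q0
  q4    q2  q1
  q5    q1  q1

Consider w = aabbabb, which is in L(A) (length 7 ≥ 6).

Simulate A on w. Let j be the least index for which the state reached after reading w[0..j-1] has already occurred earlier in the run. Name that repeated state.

State sequence: q0 -a-> q1 -a-> q0 -b-> q3 -b-> q0 -a-> q1 -b-> q0 -b-> q3
First repeat at step 2: q0 was already visited.

The earliest repeat is at step j = 2: A is in q0, which it already visited at step i = 0.

q0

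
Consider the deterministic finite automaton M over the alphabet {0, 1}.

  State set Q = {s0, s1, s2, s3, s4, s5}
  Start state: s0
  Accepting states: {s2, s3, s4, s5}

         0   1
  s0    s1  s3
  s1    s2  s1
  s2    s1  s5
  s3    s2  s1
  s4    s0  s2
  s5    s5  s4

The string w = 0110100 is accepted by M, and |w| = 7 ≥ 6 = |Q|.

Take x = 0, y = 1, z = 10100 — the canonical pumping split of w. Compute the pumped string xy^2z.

01110100

xy^2z = 0·1·1·10100 = 01110100.
Reading y = 1 takes M from s1 back to s1, so after x·y·y the machine is still in s1, and z then leads to the accepting state s5. Hence 01110100 ∈ L(M).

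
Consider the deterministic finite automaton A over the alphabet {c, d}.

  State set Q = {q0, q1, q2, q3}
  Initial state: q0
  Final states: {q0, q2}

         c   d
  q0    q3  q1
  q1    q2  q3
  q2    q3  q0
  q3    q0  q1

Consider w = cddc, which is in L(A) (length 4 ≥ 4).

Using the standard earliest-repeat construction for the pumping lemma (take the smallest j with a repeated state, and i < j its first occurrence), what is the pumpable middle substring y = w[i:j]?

dd

Run of A on w = c d d c:
  step 0: q0  (start)
  step 1: q3  (read c: q0→q3)
  step 2: q1  (read d: q3→q1)
  step 3: q3  (read d: q1→q3)   ← first repeat (q3 seen earlier)
  step 4: q0  (read c: q3→q0)

So i = 1, j = 3, giving x = w[0:1] = c, y = w[1:3] = dd, z = w[3:4] = c.
Check: |xy| = 3 ≤ 4 and |y| = 2 ≥ 1. Reading y takes A from q3 back to q3, so every xyⁱz is accepted.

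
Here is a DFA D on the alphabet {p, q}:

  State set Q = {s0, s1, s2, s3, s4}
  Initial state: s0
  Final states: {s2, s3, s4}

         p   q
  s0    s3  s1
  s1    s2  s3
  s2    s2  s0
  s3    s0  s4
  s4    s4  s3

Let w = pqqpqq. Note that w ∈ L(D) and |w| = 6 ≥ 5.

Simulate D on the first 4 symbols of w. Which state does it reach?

State sequence: s0 -p-> s3 -q-> s4 -q-> s3 -p-> s0

After reading 4 characters, D is in state s0.
(This kind of state-tracing is the core of the pumping-lemma construction: with 5 states, pigeonhole forces a repeat within the first 5 steps.)

s0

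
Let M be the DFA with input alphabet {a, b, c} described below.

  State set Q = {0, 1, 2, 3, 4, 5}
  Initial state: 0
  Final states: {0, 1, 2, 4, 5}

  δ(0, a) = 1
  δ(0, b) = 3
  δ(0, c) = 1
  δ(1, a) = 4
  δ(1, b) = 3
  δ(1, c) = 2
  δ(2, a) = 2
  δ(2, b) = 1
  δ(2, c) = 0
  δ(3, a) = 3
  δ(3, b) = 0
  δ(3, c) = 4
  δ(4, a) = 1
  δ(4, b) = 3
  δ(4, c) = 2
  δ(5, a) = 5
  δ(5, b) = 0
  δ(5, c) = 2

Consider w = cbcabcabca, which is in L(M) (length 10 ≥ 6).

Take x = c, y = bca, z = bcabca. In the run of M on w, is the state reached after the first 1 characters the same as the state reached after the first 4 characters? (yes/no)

Run of M on the first 4 characters of w = c b c a:
  step 0: 0  (start)
  step 1: 1  (read c: 0→1)
  step 2: 3  (read b: 1→3)
  step 3: 4  (read c: 3→4)
  step 4: 1  (read a: 4→1)

After x (step 1): 1. After xy (step 4): 1.
They match, so y = bca drives M around a cycle from 1 back to itself; pumping y any number of times keeps M in 1 before reading z, and xyⁱz ∈ L(M) for every i ≥ 0.

yes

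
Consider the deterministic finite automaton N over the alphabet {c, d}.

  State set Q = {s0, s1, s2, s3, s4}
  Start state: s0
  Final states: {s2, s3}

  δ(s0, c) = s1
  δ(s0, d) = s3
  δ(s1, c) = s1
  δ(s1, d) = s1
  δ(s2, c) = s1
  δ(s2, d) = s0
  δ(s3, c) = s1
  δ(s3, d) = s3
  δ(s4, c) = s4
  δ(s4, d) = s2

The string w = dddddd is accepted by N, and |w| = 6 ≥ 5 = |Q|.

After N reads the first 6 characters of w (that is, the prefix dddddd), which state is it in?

s3

State sequence: s0 -d-> s3 -d-> s3 -d-> s3 -d-> s3 -d-> s3 -d-> s3

After reading 6 characters, N is in state s3.
(This kind of state-tracing is the core of the pumping-lemma construction: with 5 states, pigeonhole forces a repeat within the first 5 steps.)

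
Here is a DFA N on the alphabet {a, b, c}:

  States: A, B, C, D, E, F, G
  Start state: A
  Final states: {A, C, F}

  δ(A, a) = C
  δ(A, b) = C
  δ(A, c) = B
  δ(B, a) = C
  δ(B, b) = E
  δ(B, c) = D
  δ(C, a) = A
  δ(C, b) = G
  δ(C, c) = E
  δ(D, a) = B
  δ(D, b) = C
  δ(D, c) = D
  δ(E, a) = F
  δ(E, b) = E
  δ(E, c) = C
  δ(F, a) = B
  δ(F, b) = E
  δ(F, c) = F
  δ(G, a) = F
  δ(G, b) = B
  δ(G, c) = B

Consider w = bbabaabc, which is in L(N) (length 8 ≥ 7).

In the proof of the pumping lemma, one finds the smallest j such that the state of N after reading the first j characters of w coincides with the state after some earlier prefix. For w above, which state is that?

State sequence: A -b-> C -b-> G -a-> F -b-> E -a-> F -a-> B -b-> E -c-> C
First repeat at step 5: F was already visited.

The earliest repeat is at step j = 5: N is in F, which it already visited at step i = 3.
With |Q| = 7, pigeonhole forces a state repeat no later than step 7; the substring read between the first and second visits to that state can be pumped.

F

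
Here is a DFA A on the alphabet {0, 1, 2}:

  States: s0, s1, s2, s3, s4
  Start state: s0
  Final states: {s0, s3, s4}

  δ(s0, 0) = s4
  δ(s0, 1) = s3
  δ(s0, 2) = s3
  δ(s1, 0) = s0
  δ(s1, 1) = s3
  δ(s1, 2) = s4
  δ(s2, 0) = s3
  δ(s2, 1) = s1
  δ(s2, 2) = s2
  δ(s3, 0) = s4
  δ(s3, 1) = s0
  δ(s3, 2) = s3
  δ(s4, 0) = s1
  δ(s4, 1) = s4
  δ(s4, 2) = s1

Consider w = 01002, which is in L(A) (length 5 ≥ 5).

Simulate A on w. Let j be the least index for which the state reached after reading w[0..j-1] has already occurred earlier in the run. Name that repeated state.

s4

Run of A on w = 0 1 0 0 2:
  step 0: s0  (start)
  step 1: s4  (read 0: s0→s4)
  step 2: s4  (read 1: s4→s4)   ← first repeat (s4 seen earlier)
  step 3: s1  (read 0: s4→s1)
  step 4: s0  (read 0: s1→s0)
  step 5: s3  (read 2: s0→s3)

The earliest repeat is at step j = 2: A is in s4, which it already visited at step i = 1.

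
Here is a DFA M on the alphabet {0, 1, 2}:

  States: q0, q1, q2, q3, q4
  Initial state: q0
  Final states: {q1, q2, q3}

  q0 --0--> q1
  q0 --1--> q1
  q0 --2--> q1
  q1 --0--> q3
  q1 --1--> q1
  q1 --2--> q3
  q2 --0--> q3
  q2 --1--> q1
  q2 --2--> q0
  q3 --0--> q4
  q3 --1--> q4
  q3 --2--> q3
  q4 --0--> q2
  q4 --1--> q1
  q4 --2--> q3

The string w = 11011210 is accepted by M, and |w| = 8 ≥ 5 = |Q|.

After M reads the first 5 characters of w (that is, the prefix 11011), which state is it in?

Run of M on the first 5 characters of w = 1 1 0 1 1:
  step 0: q0  (start)
  step 1: q1  (read 1: q0→q1)
  step 2: q1  (read 1: q1→q1)
  step 3: q3  (read 0: q1→q3)
  step 4: q4  (read 1: q3→q4)
  step 5: q1  (read 1: q4→q1)

After reading 5 characters, M is in state q1.
(This kind of state-tracing is the core of the pumping-lemma construction: with 5 states, pigeonhole forces a repeat within the first 5 steps.)

q1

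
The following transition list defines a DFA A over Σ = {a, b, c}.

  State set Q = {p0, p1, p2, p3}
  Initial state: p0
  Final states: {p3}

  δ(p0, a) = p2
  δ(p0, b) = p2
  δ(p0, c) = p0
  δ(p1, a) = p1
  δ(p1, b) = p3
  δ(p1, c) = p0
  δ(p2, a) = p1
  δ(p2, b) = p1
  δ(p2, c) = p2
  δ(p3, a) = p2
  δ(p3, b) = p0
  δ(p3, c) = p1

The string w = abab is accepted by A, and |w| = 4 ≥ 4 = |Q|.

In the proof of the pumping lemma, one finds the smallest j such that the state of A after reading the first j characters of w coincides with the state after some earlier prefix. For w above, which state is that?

p1

State sequence: p0 -a-> p2 -b-> p1 -a-> p1 -b-> p3
First repeat at step 3: p1 was already visited.

The earliest repeat is at step j = 3: A is in p1, which it already visited at step i = 2.
Since A has 4 states, any run of length ≥ 4 visits 4+1 states, so by pigeonhole some state repeats within the first 4 steps — that repeat gives the pumpable loop.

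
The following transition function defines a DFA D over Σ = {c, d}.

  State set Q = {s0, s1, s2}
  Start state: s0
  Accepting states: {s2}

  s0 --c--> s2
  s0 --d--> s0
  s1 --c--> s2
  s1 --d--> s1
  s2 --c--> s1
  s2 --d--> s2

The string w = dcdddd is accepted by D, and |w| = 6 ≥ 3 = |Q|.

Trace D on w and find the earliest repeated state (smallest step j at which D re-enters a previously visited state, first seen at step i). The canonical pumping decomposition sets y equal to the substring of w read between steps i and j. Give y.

d

State sequence: s0 -d-> s0 -c-> s2 -d-> s2 -d-> s2 -d-> s2 -d-> s2
First repeat at step 1: s0 was already visited.

So i = 0, j = 1, giving x = w[0:0] = ε, y = w[0:1] = d, z = w[1:6] = cdddd.
Check: |xy| = 1 ≤ 3 and |y| = 1 ≥ 1. Reading y takes D from s0 back to s0, so every xyⁱz is accepted.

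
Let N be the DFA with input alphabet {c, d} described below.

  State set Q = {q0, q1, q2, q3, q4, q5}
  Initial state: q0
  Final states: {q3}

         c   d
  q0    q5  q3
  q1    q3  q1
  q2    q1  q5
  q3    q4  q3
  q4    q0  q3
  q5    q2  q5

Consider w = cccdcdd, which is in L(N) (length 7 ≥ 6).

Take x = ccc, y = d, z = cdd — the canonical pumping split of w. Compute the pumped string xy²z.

cccddcdd

xy^2z = ccc·d·d·cdd = cccddcdd.
Reading y = d takes N from q1 back to q1, so after x·y·y the machine is still in q1, and z then leads to the accepting state q3. Hence cccddcdd ∈ L(N).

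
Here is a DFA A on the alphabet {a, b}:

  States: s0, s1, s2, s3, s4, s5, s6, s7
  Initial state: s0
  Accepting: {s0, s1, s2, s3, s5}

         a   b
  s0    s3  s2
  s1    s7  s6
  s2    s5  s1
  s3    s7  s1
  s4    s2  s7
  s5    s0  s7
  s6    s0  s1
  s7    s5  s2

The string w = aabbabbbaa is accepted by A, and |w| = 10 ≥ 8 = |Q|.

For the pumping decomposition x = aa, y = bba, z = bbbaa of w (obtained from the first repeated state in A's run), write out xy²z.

xy^2z = aa·bba·bba·bbbaa = aabbabbabbbaa.
Reading y = bba takes A from s7 back to s7, so after x·y·y the machine is still in s7, and z then leads to the accepting state s3. Hence aabbabbabbbaa ∈ L(A).

aabbabbabbbaa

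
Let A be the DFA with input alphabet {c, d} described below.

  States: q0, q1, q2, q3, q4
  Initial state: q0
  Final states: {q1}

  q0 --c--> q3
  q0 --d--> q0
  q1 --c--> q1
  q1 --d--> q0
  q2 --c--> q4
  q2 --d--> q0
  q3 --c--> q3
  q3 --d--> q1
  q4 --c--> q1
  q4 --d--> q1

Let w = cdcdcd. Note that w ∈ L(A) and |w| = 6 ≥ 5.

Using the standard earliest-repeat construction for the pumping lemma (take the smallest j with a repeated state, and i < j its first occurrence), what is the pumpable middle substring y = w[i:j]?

Run of A on w = c d c d c d:
  step 0: q0  (start)
  step 1: q3  (read c: q0→q3)
  step 2: q1  (read d: q3→q1)
  step 3: q1  (read c: q1→q1)   ← first repeat (q1 seen earlier)
  step 4: q0  (read d: q1→q0)
  step 5: q3  (read c: q0→q3)
  step 6: q1  (read d: q3→q1)

So i = 2, j = 3, giving x = w[0:2] = cd, y = w[2:3] = c, z = w[3:6] = dcd.
Check: |xy| = 3 ≤ 5 and |y| = 1 ≥ 1. Reading y takes A from q1 back to q1, so every xyⁱz is accepted.

c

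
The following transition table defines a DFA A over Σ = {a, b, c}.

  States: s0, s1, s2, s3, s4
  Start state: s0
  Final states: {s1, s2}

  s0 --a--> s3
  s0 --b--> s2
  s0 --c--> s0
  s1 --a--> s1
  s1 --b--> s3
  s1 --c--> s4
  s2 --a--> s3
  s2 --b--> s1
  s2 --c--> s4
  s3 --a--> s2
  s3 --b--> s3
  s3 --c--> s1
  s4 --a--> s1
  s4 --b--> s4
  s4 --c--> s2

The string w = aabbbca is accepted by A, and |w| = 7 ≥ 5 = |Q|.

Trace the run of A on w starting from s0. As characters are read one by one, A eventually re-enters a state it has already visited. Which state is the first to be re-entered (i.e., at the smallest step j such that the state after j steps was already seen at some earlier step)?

s3

Run of A on w = a a b b b c a:
  step 0: s0  (start)
  step 1: s3  (read a: s0→s3)
  step 2: s2  (read a: s3→s2)
  step 3: s1  (read b: s2→s1)
  step 4: s3  (read b: s1→s3)   ← first repeat (s3 seen earlier)
  step 5: s3  (read b: s3→s3)
  step 6: s1  (read c: s3→s1)
  step 7: s1  (read a: s1→s1)

The earliest repeat is at step j = 4: A is in s3, which it already visited at step i = 1.
With |Q| = 5, pigeonhole forces a state repeat no later than step 5; the substring read between the first and second visits to that state can be pumped.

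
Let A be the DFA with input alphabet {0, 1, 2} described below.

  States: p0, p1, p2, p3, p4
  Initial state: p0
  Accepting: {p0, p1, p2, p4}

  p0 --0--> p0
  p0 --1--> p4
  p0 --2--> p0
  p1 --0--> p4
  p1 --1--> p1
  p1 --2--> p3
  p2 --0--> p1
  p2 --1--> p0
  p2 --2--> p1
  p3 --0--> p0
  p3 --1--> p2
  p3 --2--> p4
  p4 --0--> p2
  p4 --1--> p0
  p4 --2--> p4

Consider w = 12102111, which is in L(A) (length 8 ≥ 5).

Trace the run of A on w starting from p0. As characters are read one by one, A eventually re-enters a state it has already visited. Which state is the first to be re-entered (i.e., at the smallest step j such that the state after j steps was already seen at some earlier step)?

p4

State sequence: p0 -1-> p4 -2-> p4 -1-> p0 -0-> p0 -2-> p0 -1-> p4 -1-> p0 -1-> p4
First repeat at step 2: p4 was already visited.

The earliest repeat is at step j = 2: A is in p4, which it already visited at step i = 1.
Since A has 5 states, any run of length ≥ 5 visits 5+1 states, so by pigeonhole some state repeats within the first 5 steps — that repeat gives the pumpable loop.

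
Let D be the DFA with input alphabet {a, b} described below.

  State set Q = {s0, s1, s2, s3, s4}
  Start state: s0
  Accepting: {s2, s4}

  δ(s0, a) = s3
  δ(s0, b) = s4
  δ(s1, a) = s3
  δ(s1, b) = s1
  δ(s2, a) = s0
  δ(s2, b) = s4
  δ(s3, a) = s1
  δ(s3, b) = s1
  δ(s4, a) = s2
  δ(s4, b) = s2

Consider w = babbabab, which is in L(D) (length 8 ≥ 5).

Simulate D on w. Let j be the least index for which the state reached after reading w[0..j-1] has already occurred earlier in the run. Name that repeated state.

s4

State sequence: s0 -b-> s4 -a-> s2 -b-> s4 -b-> s2 -a-> s0 -b-> s4 -a-> s2 -b-> s4
First repeat at step 3: s4 was already visited.

The earliest repeat is at step j = 3: D is in s4, which it already visited at step i = 1.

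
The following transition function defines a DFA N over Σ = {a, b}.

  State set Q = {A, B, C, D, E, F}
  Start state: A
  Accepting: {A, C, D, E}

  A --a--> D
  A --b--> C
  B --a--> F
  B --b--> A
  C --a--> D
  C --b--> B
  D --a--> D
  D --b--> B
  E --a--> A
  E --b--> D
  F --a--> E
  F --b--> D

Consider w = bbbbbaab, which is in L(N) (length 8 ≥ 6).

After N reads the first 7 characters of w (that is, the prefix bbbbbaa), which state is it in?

E

State sequence: A -b-> C -b-> B -b-> A -b-> C -b-> B -a-> F -a-> E

After reading 7 characters, N is in state E.
(This kind of state-tracing is the core of the pumping-lemma construction: with 6 states, pigeonhole forces a repeat within the first 6 steps.)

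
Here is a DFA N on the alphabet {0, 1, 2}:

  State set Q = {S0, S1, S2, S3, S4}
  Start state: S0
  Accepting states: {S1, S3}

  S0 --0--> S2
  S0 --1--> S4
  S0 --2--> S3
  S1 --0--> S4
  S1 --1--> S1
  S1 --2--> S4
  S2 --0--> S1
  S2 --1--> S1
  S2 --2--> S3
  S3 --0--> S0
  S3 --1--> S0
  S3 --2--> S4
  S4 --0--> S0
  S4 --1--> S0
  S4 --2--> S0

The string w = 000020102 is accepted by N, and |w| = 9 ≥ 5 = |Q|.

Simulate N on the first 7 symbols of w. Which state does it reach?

S4

State sequence: S0 -0-> S2 -0-> S1 -0-> S4 -0-> S0 -2-> S3 -0-> S0 -1-> S4

After reading 7 characters, N is in state S4.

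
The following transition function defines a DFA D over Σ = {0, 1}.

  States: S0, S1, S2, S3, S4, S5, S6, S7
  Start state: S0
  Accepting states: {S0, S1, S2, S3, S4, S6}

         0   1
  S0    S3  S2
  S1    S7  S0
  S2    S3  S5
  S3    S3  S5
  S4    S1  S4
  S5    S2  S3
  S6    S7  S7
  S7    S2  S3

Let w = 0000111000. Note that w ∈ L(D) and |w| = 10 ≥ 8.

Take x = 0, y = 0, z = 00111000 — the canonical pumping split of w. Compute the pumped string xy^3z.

xy^3z = 0·0·0·0·00111000 = 000000111000.
Reading y = 0 takes D from S3 back to S3, so after x·y·y·y the machine is still in S3, and z then leads to the accepting state S3. Hence 000000111000 ∈ L(D).

000000111000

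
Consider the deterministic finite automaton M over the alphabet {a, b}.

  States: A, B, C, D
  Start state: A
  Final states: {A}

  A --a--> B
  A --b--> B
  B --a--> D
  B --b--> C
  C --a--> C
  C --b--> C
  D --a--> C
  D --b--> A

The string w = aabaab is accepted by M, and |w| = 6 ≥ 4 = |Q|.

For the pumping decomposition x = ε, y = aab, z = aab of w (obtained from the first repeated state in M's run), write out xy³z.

aabaabaabaab

xy^3z = ε·aab·aab·aab·aab = aabaabaabaab.
Reading y = aab takes M from A back to A, so after x·y·y·y the machine is still in A, and z then leads to the accepting state A. Hence aabaabaabaab ∈ L(M).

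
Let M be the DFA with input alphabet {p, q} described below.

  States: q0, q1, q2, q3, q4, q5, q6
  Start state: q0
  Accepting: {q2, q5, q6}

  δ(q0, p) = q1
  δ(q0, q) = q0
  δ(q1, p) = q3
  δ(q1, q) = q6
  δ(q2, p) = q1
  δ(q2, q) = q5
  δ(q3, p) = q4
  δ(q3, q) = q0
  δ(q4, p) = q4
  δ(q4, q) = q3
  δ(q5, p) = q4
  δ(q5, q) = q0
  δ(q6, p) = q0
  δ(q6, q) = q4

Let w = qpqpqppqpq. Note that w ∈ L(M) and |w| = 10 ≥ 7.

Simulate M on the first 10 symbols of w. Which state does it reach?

q6

Run of M on the first 10 characters of w = q p q p q p p q p q:
  step 0: q0  (start)
  step 1: q0  (read q: q0→q0)
  step 2: q1  (read p: q0→q1)
  step 3: q6  (read q: q1→q6)
  step 4: q0  (read p: q6→q0)
  step 5: q0  (read q: q0→q0)
  step 6: q1  (read p: q0→q1)
  step 7: q3  (read p: q1→q3)
  step 8: q0  (read q: q3→q0)
  step 9: q1  (read p: q0→q1)
  step 10: q6  (read q: q1→q6)

After reading 10 characters, M is in state q6.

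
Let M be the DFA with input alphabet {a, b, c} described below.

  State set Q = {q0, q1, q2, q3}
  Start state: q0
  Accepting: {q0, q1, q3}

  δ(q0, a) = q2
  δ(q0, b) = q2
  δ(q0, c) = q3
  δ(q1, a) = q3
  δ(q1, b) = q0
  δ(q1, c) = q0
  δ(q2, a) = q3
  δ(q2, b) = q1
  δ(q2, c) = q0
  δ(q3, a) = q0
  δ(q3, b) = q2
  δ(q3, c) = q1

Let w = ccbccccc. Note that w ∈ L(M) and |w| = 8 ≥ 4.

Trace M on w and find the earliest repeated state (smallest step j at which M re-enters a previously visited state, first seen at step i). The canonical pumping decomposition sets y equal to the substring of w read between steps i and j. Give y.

State sequence: q0 -c-> q3 -c-> q1 -b-> q0 -c-> q3 -c-> q1 -c-> q0 -c-> q3 -c-> q1
First repeat at step 3: q0 was already visited.

So i = 0, j = 3, giving x = w[0:0] = ε, y = w[0:3] = ccb, z = w[3:8] = ccccc.
Check: |xy| = 3 ≤ 4 and |y| = 3 ≥ 1. Reading y takes M from q0 back to q0, so every xyⁱz is accepted.
With |Q| = 4, pigeonhole forces a state repeat no later than step 4; the substring read between the first and second visits to that state can be pumped.

ccb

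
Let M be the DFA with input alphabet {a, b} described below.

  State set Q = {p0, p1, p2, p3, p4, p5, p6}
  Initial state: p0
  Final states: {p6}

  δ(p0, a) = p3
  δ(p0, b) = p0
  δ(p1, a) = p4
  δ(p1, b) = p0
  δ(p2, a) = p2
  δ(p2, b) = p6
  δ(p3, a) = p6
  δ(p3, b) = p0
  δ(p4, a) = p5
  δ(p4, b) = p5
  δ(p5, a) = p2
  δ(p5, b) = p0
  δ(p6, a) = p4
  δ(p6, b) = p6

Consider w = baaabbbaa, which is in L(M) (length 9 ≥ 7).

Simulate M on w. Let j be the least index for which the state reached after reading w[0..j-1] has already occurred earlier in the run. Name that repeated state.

Run of M on w = b a a a b b b a a:
  step 0: p0  (start)
  step 1: p0  (read b: p0→p0)   ← first repeat (p0 seen earlier)
  step 2: p3  (read a: p0→p3)
  step 3: p6  (read a: p3→p6)
  step 4: p4  (read a: p6→p4)
  step 5: p5  (read b: p4→p5)
  step 6: p0  (read b: p5→p0)
  step 7: p0  (read b: p0→p0)
  step 8: p3  (read a: p0→p3)
  step 9: p6  (read a: p3→p6)

The earliest repeat is at step j = 1: M is in p0, which it already visited at step i = 0.
Pumping length from the standard proof: p = 7 (the number of states). The repeated state found above gives |xy| = j ≤ 7 and |y| = j − i ≥ 1.

p0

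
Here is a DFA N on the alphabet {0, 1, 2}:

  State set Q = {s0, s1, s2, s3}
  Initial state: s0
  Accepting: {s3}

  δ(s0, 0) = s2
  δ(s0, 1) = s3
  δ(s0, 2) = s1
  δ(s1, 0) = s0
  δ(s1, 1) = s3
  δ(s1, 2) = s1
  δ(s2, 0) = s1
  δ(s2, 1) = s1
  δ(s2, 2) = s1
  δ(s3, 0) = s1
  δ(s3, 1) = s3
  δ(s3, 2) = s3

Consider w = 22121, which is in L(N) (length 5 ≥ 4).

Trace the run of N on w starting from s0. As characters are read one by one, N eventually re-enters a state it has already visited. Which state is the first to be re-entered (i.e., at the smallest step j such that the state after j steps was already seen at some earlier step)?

s1

Run of N on w = 2 2 1 2 1:
  step 0: s0  (start)
  step 1: s1  (read 2: s0→s1)
  step 2: s1  (read 2: s1→s1)   ← first repeat (s1 seen earlier)
  step 3: s3  (read 1: s1→s3)
  step 4: s3  (read 2: s3→s3)
  step 5: s3  (read 1: s3→s3)

The earliest repeat is at step j = 2: N is in s1, which it already visited at step i = 1.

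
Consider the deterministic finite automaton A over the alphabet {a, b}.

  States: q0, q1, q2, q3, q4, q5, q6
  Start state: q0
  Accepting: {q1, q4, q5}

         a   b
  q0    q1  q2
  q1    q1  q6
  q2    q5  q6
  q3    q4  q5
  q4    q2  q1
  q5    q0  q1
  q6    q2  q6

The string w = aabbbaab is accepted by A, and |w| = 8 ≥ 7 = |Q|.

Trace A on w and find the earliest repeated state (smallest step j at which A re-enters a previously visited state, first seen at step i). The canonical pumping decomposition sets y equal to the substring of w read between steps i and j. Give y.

State sequence: q0 -a-> q1 -a-> q1 -b-> q6 -b-> q6 -b-> q6 -a-> q2 -a-> q5 -b-> q1
First repeat at step 2: q1 was already visited.

So i = 1, j = 2, giving x = w[0:1] = a, y = w[1:2] = a, z = w[2:8] = bbbaab.
Check: |xy| = 2 ≤ 7 and |y| = 1 ≥ 1. Reading y takes A from q1 back to q1, so every xyⁱz is accepted.

a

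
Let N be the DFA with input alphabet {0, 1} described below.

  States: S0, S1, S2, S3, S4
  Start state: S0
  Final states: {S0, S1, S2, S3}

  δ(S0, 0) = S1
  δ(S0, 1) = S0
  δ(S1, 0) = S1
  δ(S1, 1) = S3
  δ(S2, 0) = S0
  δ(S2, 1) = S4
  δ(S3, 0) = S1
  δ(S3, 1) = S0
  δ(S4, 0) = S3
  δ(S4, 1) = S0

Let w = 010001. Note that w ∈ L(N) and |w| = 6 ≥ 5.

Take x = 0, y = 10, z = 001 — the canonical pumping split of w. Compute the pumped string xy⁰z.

xy⁰z = xz = 0·001 = 0001.
Reading y = 10 takes N from S1 back to S1, so after x the machine is still in S1, and z then leads to the accepting state S3. Hence 0001 ∈ L(N).

0001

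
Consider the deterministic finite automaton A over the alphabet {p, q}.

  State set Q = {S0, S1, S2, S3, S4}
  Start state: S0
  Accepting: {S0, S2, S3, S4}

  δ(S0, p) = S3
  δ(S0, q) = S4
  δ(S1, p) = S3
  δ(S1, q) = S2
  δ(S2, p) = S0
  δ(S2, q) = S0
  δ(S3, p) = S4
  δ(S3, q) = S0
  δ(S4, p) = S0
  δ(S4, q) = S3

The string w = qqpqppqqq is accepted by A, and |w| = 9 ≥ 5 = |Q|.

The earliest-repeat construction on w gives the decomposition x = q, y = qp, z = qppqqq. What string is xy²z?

qqpqpqppqqq

xy^2z = q·qp·qp·qppqqq = qqpqpqppqqq.
Reading y = qp takes A from S4 back to S4, so after x·y·y the machine is still in S4, and z then leads to the accepting state S0. Hence qqpqpqppqqq ∈ L(A).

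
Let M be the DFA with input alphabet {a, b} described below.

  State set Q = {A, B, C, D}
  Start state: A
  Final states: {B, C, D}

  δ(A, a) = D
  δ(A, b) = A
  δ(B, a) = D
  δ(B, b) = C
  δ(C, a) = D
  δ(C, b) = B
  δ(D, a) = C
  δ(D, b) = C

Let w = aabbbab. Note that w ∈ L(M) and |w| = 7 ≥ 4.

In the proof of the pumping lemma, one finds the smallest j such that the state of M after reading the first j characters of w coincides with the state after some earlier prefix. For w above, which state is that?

Run of M on w = a a b b b a b:
  step 0: A  (start)
  step 1: D  (read a: A→D)
  step 2: C  (read a: D→C)
  step 3: B  (read b: C→B)
  step 4: C  (read b: B→C)   ← first repeat (C seen earlier)
  step 5: B  (read b: C→B)
  step 6: D  (read a: B→D)
  step 7: C  (read b: D→C)

The earliest repeat is at step j = 4: M is in C, which it already visited at step i = 2.

C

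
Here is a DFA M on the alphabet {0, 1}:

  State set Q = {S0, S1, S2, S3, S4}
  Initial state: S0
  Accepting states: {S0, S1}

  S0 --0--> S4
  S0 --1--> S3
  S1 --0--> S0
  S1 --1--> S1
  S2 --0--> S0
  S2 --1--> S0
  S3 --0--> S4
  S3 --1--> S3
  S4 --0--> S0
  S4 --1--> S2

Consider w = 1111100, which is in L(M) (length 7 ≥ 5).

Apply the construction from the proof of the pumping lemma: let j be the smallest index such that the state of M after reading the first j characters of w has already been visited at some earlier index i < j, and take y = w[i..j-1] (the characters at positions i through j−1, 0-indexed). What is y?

Run of M on w = 1 1 1 1 1 0 0:
  step 0: S0  (start)
  step 1: S3  (read 1: S0→S3)
  step 2: S3  (read 1: S3→S3)   ← first repeat (S3 seen earlier)
  step 3: S3  (read 1: S3→S3)
  step 4: S3  (read 1: S3→S3)
  step 5: S3  (read 1: S3→S3)
  step 6: S4  (read 0: S3→S4)
  step 7: S0  (read 0: S4→S0)

So i = 1, j = 2, giving x = w[0:1] = 1, y = w[1:2] = 1, z = w[2:7] = 11100.
Check: |xy| = 2 ≤ 5 and |y| = 1 ≥ 1. Reading y takes M from S3 back to S3, so every xyⁱz is accepted.

1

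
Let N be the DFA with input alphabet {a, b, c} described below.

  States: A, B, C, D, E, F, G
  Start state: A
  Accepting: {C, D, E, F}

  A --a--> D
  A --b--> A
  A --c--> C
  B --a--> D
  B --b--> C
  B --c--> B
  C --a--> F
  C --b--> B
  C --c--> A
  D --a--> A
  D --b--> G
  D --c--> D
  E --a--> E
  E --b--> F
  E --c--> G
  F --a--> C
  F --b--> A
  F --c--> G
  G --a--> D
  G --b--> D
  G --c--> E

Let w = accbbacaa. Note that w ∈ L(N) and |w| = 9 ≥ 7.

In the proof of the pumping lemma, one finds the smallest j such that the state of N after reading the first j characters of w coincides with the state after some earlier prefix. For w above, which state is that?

Run of N on w = a c c b b a c a a:
  step 0: A  (start)
  step 1: D  (read a: A→D)
  step 2: D  (read c: D→D)   ← first repeat (D seen earlier)
  step 3: D  (read c: D→D)
  step 4: G  (read b: D→G)
  step 5: D  (read b: G→D)
  step 6: A  (read a: D→A)
  step 7: C  (read c: A→C)
  step 8: F  (read a: C→F)
  step 9: C  (read a: F→C)

The earliest repeat is at step j = 2: N is in D, which it already visited at step i = 1.
With |Q| = 7, pigeonhole forces a state repeat no later than step 7; the substring read between the first and second visits to that state can be pumped.

D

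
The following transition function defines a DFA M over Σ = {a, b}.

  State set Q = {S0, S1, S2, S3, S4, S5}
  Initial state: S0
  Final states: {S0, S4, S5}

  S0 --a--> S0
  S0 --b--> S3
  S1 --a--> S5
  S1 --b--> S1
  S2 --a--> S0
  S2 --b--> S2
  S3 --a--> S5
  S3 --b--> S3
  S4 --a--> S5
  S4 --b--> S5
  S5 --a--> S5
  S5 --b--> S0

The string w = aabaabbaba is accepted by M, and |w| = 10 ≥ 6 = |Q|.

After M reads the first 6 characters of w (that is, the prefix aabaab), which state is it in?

S0

State sequence: S0 -a-> S0 -a-> S0 -b-> S3 -a-> S5 -a-> S5 -b-> S0

After reading 6 characters, M is in state S0.
(This kind of state-tracing is the core of the pumping-lemma construction: with 6 states, pigeonhole forces a repeat within the first 6 steps.)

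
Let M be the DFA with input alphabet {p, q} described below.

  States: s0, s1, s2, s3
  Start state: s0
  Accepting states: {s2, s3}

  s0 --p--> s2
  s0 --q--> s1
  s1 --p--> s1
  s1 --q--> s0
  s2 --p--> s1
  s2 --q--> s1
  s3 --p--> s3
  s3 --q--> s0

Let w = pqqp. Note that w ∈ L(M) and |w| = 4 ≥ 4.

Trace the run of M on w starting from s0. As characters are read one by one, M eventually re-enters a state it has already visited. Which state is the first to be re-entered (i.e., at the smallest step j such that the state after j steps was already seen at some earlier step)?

Run of M on w = p q q p:
  step 0: s0  (start)
  step 1: s2  (read p: s0→s2)
  step 2: s1  (read q: s2→s1)
  step 3: s0  (read q: s1→s0)   ← first repeat (s0 seen earlier)
  step 4: s2  (read p: s0→s2)

The earliest repeat is at step j = 3: M is in s0, which it already visited at step i = 0.
The DFA has 4 states, so the proof of the pumping lemma guarantees a repeated state among the first 4+1 visited; the segment between the two visits is the pumpable y.

s0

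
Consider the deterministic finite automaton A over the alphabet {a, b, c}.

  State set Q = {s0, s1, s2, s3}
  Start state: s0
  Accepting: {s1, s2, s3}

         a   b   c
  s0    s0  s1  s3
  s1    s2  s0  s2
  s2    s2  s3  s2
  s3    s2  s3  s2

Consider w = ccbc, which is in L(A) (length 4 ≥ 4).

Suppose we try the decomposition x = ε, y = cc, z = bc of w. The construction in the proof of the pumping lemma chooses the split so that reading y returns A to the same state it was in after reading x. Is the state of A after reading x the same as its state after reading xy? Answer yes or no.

no

State sequence: s0 -c-> s3 -c-> s2

After x (step 0): s0. After xy (step 2): s2.
They differ (s0 ≠ s2), so y is not a cycle from the state after x; this split is not the one the pumping-lemma construction produces, and pumping y need not keep the string in L(A).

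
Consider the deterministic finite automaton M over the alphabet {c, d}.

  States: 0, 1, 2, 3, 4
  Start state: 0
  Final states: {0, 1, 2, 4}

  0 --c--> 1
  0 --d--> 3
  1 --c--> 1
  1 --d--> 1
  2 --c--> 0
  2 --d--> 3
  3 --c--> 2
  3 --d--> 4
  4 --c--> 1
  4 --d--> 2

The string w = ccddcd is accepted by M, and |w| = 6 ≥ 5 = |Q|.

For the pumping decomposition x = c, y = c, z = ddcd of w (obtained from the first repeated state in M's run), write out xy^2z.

xy^2z = c·c·c·ddcd = cccddcd.
Reading y = c takes M from 1 back to 1, so after x·y·y the machine is still in 1, and z then leads to the accepting state 1. Hence cccddcd ∈ L(M).

cccddcd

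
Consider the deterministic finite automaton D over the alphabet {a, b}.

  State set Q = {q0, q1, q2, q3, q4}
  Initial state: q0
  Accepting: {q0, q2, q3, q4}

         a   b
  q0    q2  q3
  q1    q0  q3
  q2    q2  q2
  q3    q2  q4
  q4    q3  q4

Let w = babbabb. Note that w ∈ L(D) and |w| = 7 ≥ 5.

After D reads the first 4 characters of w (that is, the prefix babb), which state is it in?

q2

Run of D on the first 4 characters of w = b a b b:
  step 0: q0  (start)
  step 1: q3  (read b: q0→q3)
  step 2: q2  (read a: q3→q2)
  step 3: q2  (read b: q2→q2)
  step 4: q2  (read b: q2→q2)

After reading 4 characters, D is in state q2.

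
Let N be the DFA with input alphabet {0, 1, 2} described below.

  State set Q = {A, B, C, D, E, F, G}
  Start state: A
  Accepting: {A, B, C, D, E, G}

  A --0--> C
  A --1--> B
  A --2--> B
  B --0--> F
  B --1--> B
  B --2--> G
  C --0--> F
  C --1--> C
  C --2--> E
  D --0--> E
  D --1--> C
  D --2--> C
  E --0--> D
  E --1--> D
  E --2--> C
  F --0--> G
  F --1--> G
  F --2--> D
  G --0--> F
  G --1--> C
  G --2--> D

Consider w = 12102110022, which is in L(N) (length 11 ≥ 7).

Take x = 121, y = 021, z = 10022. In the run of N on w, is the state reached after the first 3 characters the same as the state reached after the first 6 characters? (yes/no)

yes

State sequence: A -1-> B -2-> G -1-> C -0-> F -2-> D -1-> C

After x (step 3): C. After xy (step 6): C.
They match, so y = 021 drives N around a cycle from C back to itself; pumping y any number of times keeps N in C before reading z, and xyⁱz ∈ L(N) for every i ≥ 0.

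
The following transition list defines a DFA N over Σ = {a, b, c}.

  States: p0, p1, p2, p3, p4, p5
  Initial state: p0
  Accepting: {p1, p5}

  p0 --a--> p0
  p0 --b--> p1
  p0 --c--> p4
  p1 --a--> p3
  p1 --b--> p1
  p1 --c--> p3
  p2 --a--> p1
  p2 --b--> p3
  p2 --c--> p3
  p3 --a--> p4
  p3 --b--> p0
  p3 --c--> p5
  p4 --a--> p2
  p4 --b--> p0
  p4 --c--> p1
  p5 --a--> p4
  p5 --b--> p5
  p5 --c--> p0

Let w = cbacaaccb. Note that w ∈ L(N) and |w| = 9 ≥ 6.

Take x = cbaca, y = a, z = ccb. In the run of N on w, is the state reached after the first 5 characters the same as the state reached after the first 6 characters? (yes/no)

State sequence: p0 -c-> p4 -b-> p0 -a-> p0 -c-> p4 -a-> p2 -a-> p1

After x (step 5): p2. After xy (step 6): p1.
They differ (p2 ≠ p1), so y is not a cycle from the state after x; this split is not the one the pumping-lemma construction produces, and pumping y need not keep the string in L(N).

no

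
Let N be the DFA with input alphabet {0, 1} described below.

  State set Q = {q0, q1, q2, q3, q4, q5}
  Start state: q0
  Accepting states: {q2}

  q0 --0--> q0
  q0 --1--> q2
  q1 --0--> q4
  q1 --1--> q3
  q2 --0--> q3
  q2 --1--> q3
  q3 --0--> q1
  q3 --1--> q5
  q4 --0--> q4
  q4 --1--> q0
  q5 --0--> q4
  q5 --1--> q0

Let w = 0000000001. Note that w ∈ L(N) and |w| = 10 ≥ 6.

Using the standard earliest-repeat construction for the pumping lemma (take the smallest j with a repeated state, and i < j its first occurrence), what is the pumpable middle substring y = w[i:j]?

State sequence: q0 -0-> q0 -0-> q0 -0-> q0 -0-> q0 -0-> q0 -0-> q0 -0-> q0 -0-> q0 -0-> q0 -1-> q2
First repeat at step 1: q0 was already visited.

So i = 0, j = 1, giving x = w[0:0] = ε, y = w[0:1] = 0, z = w[1:10] = 000000001.
Check: |xy| = 1 ≤ 6 and |y| = 1 ≥ 1. Reading y takes N from q0 back to q0, so every xyⁱz is accepted.

0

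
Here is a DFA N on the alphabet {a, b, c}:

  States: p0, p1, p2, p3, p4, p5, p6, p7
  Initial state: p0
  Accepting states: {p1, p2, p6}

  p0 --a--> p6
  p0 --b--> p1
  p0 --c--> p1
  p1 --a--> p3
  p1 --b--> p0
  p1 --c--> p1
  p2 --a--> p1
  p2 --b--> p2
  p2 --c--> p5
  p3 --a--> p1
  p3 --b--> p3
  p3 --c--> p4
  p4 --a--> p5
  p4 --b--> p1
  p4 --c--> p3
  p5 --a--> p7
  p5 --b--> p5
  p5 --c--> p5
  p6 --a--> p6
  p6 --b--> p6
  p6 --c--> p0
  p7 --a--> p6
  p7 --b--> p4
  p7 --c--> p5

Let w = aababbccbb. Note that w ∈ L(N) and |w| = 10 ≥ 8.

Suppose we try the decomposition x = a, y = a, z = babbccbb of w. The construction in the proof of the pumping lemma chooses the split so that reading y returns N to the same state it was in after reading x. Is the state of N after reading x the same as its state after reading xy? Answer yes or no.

State sequence: p0 -a-> p6 -a-> p6

After x (step 1): p6. After xy (step 2): p6.
They match, so y = a drives N around a cycle from p6 back to itself; pumping y any number of times keeps N in p6 before reading z, and xyⁱz ∈ L(N) for every i ≥ 0.

yes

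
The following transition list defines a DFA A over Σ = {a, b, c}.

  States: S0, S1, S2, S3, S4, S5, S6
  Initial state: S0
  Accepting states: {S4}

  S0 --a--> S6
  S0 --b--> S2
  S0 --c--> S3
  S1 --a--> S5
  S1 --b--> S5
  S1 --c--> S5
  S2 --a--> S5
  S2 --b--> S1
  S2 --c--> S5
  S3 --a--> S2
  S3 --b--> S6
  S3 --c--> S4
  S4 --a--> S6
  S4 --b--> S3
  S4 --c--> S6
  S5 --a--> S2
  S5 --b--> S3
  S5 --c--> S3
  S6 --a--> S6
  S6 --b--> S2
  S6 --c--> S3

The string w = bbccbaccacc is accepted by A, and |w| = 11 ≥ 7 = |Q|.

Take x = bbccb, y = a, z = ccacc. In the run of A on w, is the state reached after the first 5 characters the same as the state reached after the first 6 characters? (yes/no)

yes

State sequence: S0 -b-> S2 -b-> S1 -c-> S5 -c-> S3 -b-> S6 -a-> S6

After x (step 5): S6. After xy (step 6): S6.
They match, so y = a drives A around a cycle from S6 back to itself; pumping y any number of times keeps A in S6 before reading z, and xyⁱz ∈ L(A) for every i ≥ 0.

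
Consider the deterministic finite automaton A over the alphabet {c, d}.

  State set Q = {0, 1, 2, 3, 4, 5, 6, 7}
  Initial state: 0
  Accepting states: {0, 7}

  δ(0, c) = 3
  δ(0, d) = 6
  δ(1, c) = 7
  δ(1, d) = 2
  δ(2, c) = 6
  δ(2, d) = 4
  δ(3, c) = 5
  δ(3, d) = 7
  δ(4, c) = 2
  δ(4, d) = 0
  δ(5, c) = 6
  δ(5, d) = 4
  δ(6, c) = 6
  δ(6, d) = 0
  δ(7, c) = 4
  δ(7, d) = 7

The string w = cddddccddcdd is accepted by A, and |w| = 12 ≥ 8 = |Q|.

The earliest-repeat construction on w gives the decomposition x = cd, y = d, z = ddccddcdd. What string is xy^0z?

cdddccddcdd

xy⁰z = xz = cd·ddccddcdd = cdddccddcdd.
Reading y = d takes A from 7 back to 7, so after x the machine is still in 7, and z then leads to the accepting state 7. Hence cdddccddcdd ∈ L(A).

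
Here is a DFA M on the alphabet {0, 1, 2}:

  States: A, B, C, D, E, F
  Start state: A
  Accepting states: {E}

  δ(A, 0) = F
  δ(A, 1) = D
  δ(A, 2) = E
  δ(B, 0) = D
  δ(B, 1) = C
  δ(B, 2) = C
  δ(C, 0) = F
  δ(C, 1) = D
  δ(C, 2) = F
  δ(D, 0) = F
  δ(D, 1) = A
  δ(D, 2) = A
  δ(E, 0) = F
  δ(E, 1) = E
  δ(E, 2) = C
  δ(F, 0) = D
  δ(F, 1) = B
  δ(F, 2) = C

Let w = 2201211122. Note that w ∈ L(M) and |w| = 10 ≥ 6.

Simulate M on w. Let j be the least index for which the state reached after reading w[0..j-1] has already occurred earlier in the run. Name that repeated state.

C

State sequence: A -2-> E -2-> C -0-> F -1-> B -2-> C -1-> D -1-> A -1-> D -2-> A -2-> E
First repeat at step 5: C was already visited.

The earliest repeat is at step j = 5: M is in C, which it already visited at step i = 2.
Since M has 6 states, any run of length ≥ 6 visits 6+1 states, so by pigeonhole some state repeats within the first 6 steps — that repeat gives the pumpable loop.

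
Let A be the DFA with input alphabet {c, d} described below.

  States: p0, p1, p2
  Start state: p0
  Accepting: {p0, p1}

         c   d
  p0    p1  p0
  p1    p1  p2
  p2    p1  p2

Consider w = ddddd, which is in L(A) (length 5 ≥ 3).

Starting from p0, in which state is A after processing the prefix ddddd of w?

Run of A on the first 5 characters of w = d d d d d:
  step 0: p0  (start)
  step 1: p0  (read d: p0→p0)
  step 2: p0  (read d: p0→p0)
  step 3: p0  (read d: p0→p0)
  step 4: p0  (read d: p0→p0)
  step 5: p0  (read d: p0→p0)

After reading 5 characters, A is in state p0.
(This kind of state-tracing is the core of the pumping-lemma construction: with 3 states, pigeonhole forces a repeat within the first 3 steps.)

p0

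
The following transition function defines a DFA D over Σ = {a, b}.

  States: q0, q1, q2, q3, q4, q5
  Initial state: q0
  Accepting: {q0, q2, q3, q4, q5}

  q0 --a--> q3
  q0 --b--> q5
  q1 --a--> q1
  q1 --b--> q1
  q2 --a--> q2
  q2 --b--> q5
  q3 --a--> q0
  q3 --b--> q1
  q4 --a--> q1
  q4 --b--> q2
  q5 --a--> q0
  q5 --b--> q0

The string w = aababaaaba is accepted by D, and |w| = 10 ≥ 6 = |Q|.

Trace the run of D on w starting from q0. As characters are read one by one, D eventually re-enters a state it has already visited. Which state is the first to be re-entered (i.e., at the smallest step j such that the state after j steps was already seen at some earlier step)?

q0

State sequence: q0 -a-> q3 -a-> q0 -b-> q5 -a-> q0 -b-> q5 -a-> q0 -a-> q3 -a-> q0 -b-> q5 -a-> q0
First repeat at step 2: q0 was already visited.

The earliest repeat is at step j = 2: D is in q0, which it already visited at step i = 0.
With |Q| = 6, pigeonhole forces a state repeat no later than step 6; the substring read between the first and second visits to that state can be pumped.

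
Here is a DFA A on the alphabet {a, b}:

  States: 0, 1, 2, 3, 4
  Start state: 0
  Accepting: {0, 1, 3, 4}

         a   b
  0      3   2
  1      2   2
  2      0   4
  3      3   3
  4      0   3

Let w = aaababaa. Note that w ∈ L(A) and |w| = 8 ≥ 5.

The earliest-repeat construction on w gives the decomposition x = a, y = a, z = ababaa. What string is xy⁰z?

xy⁰z = xz = a·ababaa = aababaa.
Reading y = a takes A from 3 back to 3, so after x the machine is still in 3, and z then leads to the accepting state 3. Hence aababaa ∈ L(A).

aababaa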